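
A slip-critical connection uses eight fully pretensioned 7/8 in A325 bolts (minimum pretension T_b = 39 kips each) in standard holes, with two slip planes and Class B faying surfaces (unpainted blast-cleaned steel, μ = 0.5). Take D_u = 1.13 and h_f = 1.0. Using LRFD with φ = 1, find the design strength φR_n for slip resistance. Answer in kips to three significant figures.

353 kips

R_n = μ · D_u · h_f · T_b · n_s · n_b = 0.5 × 1.13 × 1.0 × 39 × 2 × 8 = 352.6 kips.
Design strength φR_n = 1 × 352.6 = 353 kips.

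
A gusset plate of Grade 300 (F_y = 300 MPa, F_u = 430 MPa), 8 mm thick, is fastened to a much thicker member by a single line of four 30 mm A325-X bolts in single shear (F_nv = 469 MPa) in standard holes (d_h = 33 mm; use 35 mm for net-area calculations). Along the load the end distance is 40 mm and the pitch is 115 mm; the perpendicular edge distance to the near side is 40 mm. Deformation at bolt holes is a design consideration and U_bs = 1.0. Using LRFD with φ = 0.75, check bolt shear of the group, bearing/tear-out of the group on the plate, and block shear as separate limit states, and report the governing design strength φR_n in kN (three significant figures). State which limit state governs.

Bolt shear: A_b = π·30²/4 = 706.9 mm²; R_n = 469 × 706.9 × 4 × 1 / 1000 = 1326 kN → 0.75 × 1326 = 995 kN.
Bearing: edge l_c = 23.5, r_n = 97.01 kN; interior l_c = 82, r_n = 247.7 kN; R_n = 97.01 + 3·247.7 = 840 kN → 630 kN.
Block shear: A_gv = 3080, A_nv = 2100, A_nt = 180 mm²; R_n = min(0.6F_uA_nv, 0.6F_yA_gv) + U_bs·F_u·A_nt = 619.2 kN → 464 kN.
Block shear governs: 464 kN.

464 kN (block shear governs)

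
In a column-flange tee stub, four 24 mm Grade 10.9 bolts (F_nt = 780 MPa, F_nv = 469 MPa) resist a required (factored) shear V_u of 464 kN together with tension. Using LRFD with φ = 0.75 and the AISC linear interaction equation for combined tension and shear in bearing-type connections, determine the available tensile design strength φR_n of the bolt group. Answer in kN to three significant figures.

A_b = π·24²/4 = 452.4 mm²; f_rv = 464 × 1000 / (4 × 452.4) = 256.4 MPa.
F'_nt = 1.3 F_nt − (F_nt / φF_nv) f_rv = 1.3·780 − (780/(0.75·469))·256.4 = 445.4 MPa, capped at F_nt → F'_nt = 445.4 MPa.
R_n = F'_nt · A_b · n = 445.4 × 452.4 × 4 / 1000 = 806 kN.
Design strength φR_n = 0.75 × 806 = 604 kN.

604 kN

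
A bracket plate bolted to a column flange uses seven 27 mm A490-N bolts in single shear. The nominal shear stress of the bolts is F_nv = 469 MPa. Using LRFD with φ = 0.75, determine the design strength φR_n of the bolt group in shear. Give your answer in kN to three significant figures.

A_b = π × 27² / 4 = 572.6 mm².
R_n = F_nv · A_b · n · n_s = 469 × 572.6 × 7 × 1 / 1000 = 1880 kN.
Design strength φR_n = 0.75 × 1880 = 1410 kN.

1410 kN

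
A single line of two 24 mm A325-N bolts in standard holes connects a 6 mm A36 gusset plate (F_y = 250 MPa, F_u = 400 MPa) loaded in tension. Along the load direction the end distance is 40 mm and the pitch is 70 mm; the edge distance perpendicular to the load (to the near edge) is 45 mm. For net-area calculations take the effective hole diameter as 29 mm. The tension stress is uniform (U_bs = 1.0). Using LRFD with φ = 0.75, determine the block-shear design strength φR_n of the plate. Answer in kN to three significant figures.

Shear plane L_v = 40 + 1·70 = 110 mm; A_gv = 110 × 6 = 660 mm².
A_nv = (110 − 1.5·29) × 6 = 399 mm².
A_nt = (45 − 0.5·29) × 6 = 183 mm².
0.6 F_u A_nv = 95.76 kN; 0.6 F_y A_gv = 99 kN → shear rupture governs the shear term.
R_n = 95.76 + 1.0 × 400 × 183 / 1000 = 169 kN.
Design strength φR_n = 0.75 × 169 = 127 kN.

127 kN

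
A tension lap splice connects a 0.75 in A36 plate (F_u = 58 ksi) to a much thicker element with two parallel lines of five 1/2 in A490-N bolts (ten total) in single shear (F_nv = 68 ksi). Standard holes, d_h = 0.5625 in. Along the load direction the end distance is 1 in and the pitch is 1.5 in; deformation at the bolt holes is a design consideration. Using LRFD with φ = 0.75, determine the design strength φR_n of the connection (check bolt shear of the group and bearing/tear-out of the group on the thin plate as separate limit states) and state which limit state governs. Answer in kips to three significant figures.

100 kips (bolt shear governs)

Bolt shear: A_b = π·0.5²/4 = 0.1963 in²; R_n = 68 × 0.1963 × 10 × 1 = 133.5 kips → 0.75 × 133.5 = 100 kips.
Bearing (1.2 l_c t F_u ≤ 2.4 d t F_u): upper limit = 2.4·0.5·0.75·58 = 52.2 kips.
  Edge l_c = 1 − 0.5625/2 = 0.7188 → r_n = 37.52 kips; interior l_c = 1.5 − 0.5625 = 0.9375 → r_n = 48.94 kips.
  R_n,bearing = 2·37.52 + 8·48.94 = 466.5 kips → 0.75 × 466.5 = 350 kips.
Bolt shear governs: 100 kips.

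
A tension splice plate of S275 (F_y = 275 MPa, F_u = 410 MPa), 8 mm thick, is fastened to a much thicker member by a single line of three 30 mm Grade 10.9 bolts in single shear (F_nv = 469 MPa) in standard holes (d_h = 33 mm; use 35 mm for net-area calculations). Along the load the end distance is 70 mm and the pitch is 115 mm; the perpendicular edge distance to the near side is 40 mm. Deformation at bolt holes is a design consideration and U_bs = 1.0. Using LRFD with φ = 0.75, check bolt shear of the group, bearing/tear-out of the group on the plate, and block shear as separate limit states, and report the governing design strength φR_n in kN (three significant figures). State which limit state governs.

352 kN (block shear governs)

Bolt shear: A_b = π·30²/4 = 706.9 mm²; R_n = 469 × 706.9 × 3 × 1 / 1000 = 994.5 kN → 0.75 × 994.5 = 746 kN.
Bearing: edge l_c = 53.5, r_n = 210.6 kN; interior l_c = 82, r_n = 236.2 kN; R_n = 210.6 + 2·236.2 = 682.9 kN → 512 kN.
Block shear: A_gv = 2400, A_nv = 1700, A_nt = 180 mm²; R_n = min(0.6F_uA_nv, 0.6F_yA_gv) + U_bs·F_u·A_nt = 469.8 kN → 352 kN.
Block shear governs: 352 kN.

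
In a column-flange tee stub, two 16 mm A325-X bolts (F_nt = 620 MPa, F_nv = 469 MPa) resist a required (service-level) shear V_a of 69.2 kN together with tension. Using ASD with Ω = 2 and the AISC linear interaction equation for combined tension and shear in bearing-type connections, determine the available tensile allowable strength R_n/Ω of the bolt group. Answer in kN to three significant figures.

70.6 kN

A_b = π·16²/4 = 201.1 mm²; f_rv = 69.2 × 1000 / (2 × 201.1) = 172.1 MPa.
F'_nt = 1.3 F_nt − (Ω F_nt / F_nv) f_rv = 1.3·620 − (2·620/469)·172.1 = 351 MPa, capped at F_nt → F'_nt = 351 MPa.
R_n = F'_nt · A_b · n = 351 × 201.1 × 2 / 1000 = 141.2 kN.
Allowable strength R_n/Ω = 141.2 / 2 = 70.6 kN.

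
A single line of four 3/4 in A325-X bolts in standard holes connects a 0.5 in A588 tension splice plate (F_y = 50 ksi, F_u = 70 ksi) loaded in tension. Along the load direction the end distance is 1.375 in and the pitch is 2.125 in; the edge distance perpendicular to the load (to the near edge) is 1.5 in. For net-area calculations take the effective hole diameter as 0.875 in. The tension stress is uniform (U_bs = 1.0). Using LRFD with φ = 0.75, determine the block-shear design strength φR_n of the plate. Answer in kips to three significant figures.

Shear plane L_v = 1.375 + 3·2.125 = 7.75 in; A_gv = 7.75 × 0.5 = 3.875 in².
A_nv = (7.75 − 3.5·0.875) × 0.5 = 2.344 in².
A_nt = (1.5 − 0.5·0.875) × 0.5 = 0.5312 in².
0.6 F_u A_nv = 98.44 kips; 0.6 F_y A_gv = 116.2 kips → shear rupture governs the shear term.
R_n = 98.44 + 1.0 × 70 × 0.5312 = 135.6 kips.
Design strength φR_n = 0.75 × 135.6 = 102 kips.

102 kips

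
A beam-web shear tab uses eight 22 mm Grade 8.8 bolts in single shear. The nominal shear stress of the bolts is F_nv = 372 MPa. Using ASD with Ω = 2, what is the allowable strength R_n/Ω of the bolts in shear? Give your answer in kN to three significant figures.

A_b = π × 22² / 4 = 380.1 mm².
R_n = F_nv · A_b · n · n_s = 372 × 380.1 × 8 × 1 / 1000 = 1131 kN.
Allowable strength R_n/Ω = 1131 / 2 = 566 kN.

566 kN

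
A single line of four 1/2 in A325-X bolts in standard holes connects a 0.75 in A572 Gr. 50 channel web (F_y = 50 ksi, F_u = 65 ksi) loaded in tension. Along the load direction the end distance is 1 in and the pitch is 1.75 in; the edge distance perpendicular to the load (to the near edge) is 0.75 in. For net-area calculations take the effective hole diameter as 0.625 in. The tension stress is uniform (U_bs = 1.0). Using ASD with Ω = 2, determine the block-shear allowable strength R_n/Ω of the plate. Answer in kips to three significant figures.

70.1 kips

Shear plane L_v = 1 + 3·1.75 = 6.25 in; A_gv = 6.25 × 0.75 = 4.688 in².
A_nv = (6.25 − 3.5·0.625) × 0.75 = 3.047 in².
A_nt = (0.75 − 0.5·0.625) × 0.75 = 0.3281 in².
0.6 F_u A_nv = 118.8 kips; 0.6 F_y A_gv = 140.6 kips → shear rupture governs the shear term.
R_n = 118.8 + 1.0 × 65 × 0.3281 = 140.2 kips.
Allowable strength R_n/Ω = 140.2 / 2 = 70.1 kips.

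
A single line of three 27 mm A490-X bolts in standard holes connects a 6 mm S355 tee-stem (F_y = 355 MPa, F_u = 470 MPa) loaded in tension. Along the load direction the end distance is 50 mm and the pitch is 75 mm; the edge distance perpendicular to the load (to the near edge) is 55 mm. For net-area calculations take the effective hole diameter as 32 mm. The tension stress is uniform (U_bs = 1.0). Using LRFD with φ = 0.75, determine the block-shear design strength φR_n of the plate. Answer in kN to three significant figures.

235 kN

Shear plane L_v = 50 + 2·75 = 200 mm; A_gv = 200 × 6 = 1200 mm².
A_nv = (200 − 2.5·32) × 6 = 720 mm².
A_nt = (55 − 0.5·32) × 6 = 234 mm².
0.6 F_u A_nv = 203 kN; 0.6 F_y A_gv = 255.6 kN → shear rupture governs the shear term.
R_n = 203 + 1.0 × 470 × 234 / 1000 = 313 kN.
Design strength φR_n = 0.75 × 313 = 235 kN.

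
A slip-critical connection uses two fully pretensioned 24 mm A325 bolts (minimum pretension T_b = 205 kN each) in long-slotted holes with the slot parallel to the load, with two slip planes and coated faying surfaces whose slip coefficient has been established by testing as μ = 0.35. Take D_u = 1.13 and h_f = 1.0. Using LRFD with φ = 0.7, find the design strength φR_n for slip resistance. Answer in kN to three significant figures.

227 kN

R_n = μ · D_u · h_f · T_b · n_s · n_b = 0.35 × 1.13 × 1.0 × 205 × 2 × 2 = 324.3 kN.
Design strength φR_n = 0.7 × 324.3 = 227 kN.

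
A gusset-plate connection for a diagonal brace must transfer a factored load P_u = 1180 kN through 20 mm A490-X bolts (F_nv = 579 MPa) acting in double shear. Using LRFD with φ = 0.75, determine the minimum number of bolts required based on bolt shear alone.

5 bolts

A_b = π·20²/4 = 314.2 mm².
Per-bolt design strength φR_n = 0.75 × 579 × 314.2 × 2 / 1000 = 272.8 kN.
n ≥ 1180 / 272.8 = 4.325 → use 5 bolts.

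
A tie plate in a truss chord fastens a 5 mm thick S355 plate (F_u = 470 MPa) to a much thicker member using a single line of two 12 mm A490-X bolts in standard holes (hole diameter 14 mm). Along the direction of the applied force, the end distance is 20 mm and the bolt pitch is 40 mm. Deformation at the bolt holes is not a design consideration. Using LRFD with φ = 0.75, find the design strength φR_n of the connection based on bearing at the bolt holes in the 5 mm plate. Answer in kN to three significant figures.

Per bolt r_n = 1.5 l_c t F_u ≤ 3.0 d t F_u; upper limit = 3.0 × 12 × 5 × 470 / 1000 = 84.6 kN.
Edge bolt: l_c = 20 − 14/2 = 13 mm → 1.5 × 13 × 5 × 470 / 1000 = 45.83 → r_n = 45.83 kN.
Interior bolts: l_c = 40 − 14 = 26 mm → 1.5 × 26 × 5 × 470 / 1000 = 91.65 → r_n = 84.6 kN.
R_n = 1 × 45.83 + 1 × 84.6 = 130.4 kN.
Design strength φR_n = 0.75 × 130.4 = 97.8 kN.

97.8 kN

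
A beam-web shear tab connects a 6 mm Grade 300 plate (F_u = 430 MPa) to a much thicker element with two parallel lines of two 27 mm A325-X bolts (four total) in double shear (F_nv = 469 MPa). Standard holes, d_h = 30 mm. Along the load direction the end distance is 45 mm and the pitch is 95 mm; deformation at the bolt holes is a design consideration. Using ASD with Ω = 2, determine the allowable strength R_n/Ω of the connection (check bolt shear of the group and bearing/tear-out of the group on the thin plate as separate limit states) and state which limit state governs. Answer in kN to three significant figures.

260 kN (bearing governs)

Bolt shear: A_b = π·27²/4 = 572.6 mm²; R_n = 469 × 572.6 × 4 × 2 / 1000 = 2148 kN → 2148 / 2 = 1070 kN.
Bearing (1.2 l_c t F_u ≤ 2.4 d t F_u): upper limit = 2.4·27·6·430 / 1000 = 167.2 kN.
  Edge l_c = 45 − 30/2 = 30 → r_n = 92.88 kN; interior l_c = 95 − 30 = 65 → r_n = 167.2 kN.
  R_n,bearing = 2·92.88 + 2·167.2 = 520.1 kN → 520.1 / 2 = 260 kN.
Bearing governs: 260 kN.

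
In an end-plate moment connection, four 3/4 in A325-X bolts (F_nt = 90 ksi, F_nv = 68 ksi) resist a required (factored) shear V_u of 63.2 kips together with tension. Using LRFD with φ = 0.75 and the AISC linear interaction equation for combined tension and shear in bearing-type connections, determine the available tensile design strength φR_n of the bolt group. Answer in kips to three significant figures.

A_b = π·0.75²/4 = 0.4418 in²; f_rv = 63.2 / (4 × 0.4418) = 35.76 ksi.
F'_nt = 1.3 F_nt − (F_nt / φF_nv) f_rv = 1.3·90 − (90/(0.75·68))·35.76 = 53.89 ksi, capped at F_nt → F'_nt = 53.89 ksi.
R_n = F'_nt · A_b · n = 53.89 × 0.4418 × 4 = 95.23 kips.
Design strength φR_n = 0.75 × 95.23 = 71.4 kips.

71.4 kips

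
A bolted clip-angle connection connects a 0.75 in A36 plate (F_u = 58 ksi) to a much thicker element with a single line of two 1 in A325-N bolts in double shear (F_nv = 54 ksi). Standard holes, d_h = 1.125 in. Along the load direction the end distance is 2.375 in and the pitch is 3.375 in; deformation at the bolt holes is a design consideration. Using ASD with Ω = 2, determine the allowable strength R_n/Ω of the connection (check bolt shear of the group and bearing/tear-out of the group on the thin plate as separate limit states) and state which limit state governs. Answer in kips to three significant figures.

84.8 kips (bolt shear governs)

Bolt shear: A_b = π·1²/4 = 0.7854 in²; R_n = 54 × 0.7854 × 2 × 2 = 169.6 kips → 169.6 / 2 = 84.8 kips.
Bearing (1.2 l_c t F_u ≤ 2.4 d t F_u): upper limit = 2.4·1·0.75·58 = 104.4 kips.
  Edge l_c = 2.375 − 1.125/2 = 1.812 → r_n = 94.61 kips; interior l_c = 3.375 − 1.125 = 2.25 → r_n = 104.4 kips.
  R_n,bearing = 1·94.61 + 1·104.4 = 199 kips → 199 / 2 = 99.5 kips.
Bolt shear governs: 84.8 kips.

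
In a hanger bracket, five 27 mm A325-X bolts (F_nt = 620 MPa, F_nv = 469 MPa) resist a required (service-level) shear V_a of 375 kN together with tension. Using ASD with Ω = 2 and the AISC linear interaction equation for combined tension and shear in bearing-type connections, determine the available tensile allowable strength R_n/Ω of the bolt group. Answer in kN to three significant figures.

658 kN

A_b = π·27²/4 = 572.6 mm²; f_rv = 375 × 1000 / (5 × 572.6) = 131 MPa.
F'_nt = 1.3 F_nt − (Ω F_nt / F_nv) f_rv = 1.3·620 − (2·620/469)·131 = 459.7 MPa, capped at F_nt → F'_nt = 459.7 MPa.
R_n = F'_nt · A_b · n = 459.7 × 572.6 × 5 / 1000 = 1316 kN.
Allowable strength R_n/Ω = 1316 / 2 = 658 kN.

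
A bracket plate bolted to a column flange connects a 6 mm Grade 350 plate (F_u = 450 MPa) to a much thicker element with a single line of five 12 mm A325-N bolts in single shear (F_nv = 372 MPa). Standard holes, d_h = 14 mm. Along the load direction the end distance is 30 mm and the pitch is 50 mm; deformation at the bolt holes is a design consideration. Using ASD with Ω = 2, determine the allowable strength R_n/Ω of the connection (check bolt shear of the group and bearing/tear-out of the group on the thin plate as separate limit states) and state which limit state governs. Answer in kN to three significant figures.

Bolt shear: A_b = π·12²/4 = 113.1 mm²; R_n = 372 × 113.1 × 5 × 1 / 1000 = 210.4 kN → 210.4 / 2 = 105 kN.
Bearing (1.2 l_c t F_u ≤ 2.4 d t F_u): upper limit = 2.4·12·6·450 / 1000 = 77.76 kN.
  Edge l_c = 30 − 14/2 = 23 → r_n = 74.52 kN; interior l_c = 50 − 14 = 36 → r_n = 77.76 kN.
  R_n,bearing = 1·74.52 + 4·77.76 = 385.6 kN → 385.6 / 2 = 193 kN.
Bolt shear governs: 105 kN.

105 kN (bolt shear governs)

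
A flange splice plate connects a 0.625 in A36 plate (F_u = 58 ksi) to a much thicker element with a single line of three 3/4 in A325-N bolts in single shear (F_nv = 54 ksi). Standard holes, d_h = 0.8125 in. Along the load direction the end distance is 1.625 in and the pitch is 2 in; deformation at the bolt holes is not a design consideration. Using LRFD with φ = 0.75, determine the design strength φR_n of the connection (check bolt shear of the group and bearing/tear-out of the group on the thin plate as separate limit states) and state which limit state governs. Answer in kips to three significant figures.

Bolt shear: A_b = π·0.75²/4 = 0.4418 in²; R_n = 54 × 0.4418 × 3 × 1 = 71.57 kips → 0.75 × 71.57 = 53.7 kips.
Bearing (1.5 l_c t F_u ≤ 3.0 d t F_u): upper limit = 3.0·0.75·0.625·58 = 81.56 kips.
  Edge l_c = 1.625 − 0.8125/2 = 1.219 → r_n = 66.27 kips; interior l_c = 2 − 0.8125 = 1.188 → r_n = 64.57 kips.
  R_n,bearing = 1·66.27 + 2·64.57 = 195.4 kips → 0.75 × 195.4 = 147 kips.
Bolt shear governs: 53.7 kips.

53.7 kips (bolt shear governs)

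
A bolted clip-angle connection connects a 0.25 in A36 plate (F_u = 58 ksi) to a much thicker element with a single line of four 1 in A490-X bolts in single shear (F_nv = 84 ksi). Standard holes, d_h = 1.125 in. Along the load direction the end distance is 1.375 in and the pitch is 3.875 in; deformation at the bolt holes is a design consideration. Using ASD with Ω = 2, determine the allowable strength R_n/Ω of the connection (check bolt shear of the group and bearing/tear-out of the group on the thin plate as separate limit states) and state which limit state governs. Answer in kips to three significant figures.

Bolt shear: A_b = π·1²/4 = 0.7854 in²; R_n = 84 × 0.7854 × 4 × 1 = 263.9 kips → 263.9 / 2 = 132 kips.
Bearing (1.2 l_c t F_u ≤ 2.4 d t F_u): upper limit = 2.4·1·0.25·58 = 34.8 kips.
  Edge l_c = 1.375 − 1.125/2 = 0.8125 → r_n = 14.14 kips; interior l_c = 3.875 − 1.125 = 2.75 → r_n = 34.8 kips.
  R_n,bearing = 1·14.14 + 3·34.8 = 118.5 kips → 118.5 / 2 = 59.3 kips.
Bearing governs: 59.3 kips.

59.3 kips (bearing governs)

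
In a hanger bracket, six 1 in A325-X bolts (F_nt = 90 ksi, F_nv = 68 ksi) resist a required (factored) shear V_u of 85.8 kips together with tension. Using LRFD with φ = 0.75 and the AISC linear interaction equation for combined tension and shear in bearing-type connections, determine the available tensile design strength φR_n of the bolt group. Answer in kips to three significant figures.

300 kips

A_b = π·1²/4 = 0.7854 in²; f_rv = 85.8 / (6 × 0.7854) = 18.21 ksi.
F'_nt = 1.3 F_nt − (F_nt / φF_nv) f_rv = 1.3·90 − (90/(0.75·68))·18.21 = 84.87 ksi, capped at F_nt → F'_nt = 84.87 ksi.
R_n = F'_nt · A_b · n = 84.87 × 0.7854 × 6 = 399.9 kips.
Design strength φR_n = 0.75 × 399.9 = 300 kips.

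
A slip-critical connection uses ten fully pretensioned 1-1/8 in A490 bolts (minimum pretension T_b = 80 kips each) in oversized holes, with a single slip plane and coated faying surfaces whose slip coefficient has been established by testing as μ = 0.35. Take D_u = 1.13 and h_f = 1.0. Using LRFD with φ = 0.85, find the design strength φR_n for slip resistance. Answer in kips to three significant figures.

R_n = μ · D_u · h_f · T_b · n_s · n_b = 0.35 × 1.13 × 1.0 × 80 × 1 × 10 = 316.4 kips.
Design strength φR_n = 0.85 × 316.4 = 269 kips.

269 kips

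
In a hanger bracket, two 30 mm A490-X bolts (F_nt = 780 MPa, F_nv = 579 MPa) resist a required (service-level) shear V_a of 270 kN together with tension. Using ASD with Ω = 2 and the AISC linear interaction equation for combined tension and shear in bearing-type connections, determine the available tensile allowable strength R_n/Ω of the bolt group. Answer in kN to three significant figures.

353 kN

A_b = π·30²/4 = 706.9 mm²; f_rv = 270 × 1000 / (2 × 706.9) = 191 MPa.
F'_nt = 1.3 F_nt − (Ω F_nt / F_nv) f_rv = 1.3·780 − (2·780/579)·191 = 499.4 MPa, capped at F_nt → F'_nt = 499.4 MPa.
R_n = F'_nt · A_b · n = 499.4 × 706.9 × 2 / 1000 = 706 kN.
Allowable strength R_n/Ω = 706 / 2 = 353 kN.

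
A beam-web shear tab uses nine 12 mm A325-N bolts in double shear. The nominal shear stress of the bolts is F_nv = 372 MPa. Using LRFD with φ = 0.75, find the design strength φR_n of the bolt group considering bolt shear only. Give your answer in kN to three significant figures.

568 kN

A_b = π × 12² / 4 = 113.1 mm².
R_n = F_nv · A_b · n · n_s = 372 × 113.1 × 9 × 2 / 1000 = 757.3 kN.
Design strength φR_n = 0.75 × 757.3 = 568 kN.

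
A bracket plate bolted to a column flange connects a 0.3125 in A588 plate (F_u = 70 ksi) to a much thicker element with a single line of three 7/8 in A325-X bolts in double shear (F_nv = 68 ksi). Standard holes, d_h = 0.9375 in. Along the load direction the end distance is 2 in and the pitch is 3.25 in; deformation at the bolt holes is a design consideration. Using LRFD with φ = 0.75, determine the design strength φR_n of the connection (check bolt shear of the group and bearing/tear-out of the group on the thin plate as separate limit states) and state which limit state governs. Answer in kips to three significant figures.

Bolt shear: A_b = π·0.875²/4 = 0.6013 in²; R_n = 68 × 0.6013 × 3 × 2 = 245.3 kips → 0.75 × 245.3 = 184 kips.
Bearing (1.2 l_c t F_u ≤ 2.4 d t F_u): upper limit = 2.4·0.875·0.3125·70 = 45.94 kips.
  Edge l_c = 2 − 0.9375/2 = 1.531 → r_n = 40.2 kips; interior l_c = 3.25 − 0.9375 = 2.312 → r_n = 45.94 kips.
  R_n,bearing = 1·40.2 + 2·45.94 = 132.1 kips → 0.75 × 132.1 = 99.1 kips.
Bearing governs: 99.1 kips.

99.1 kips (bearing governs)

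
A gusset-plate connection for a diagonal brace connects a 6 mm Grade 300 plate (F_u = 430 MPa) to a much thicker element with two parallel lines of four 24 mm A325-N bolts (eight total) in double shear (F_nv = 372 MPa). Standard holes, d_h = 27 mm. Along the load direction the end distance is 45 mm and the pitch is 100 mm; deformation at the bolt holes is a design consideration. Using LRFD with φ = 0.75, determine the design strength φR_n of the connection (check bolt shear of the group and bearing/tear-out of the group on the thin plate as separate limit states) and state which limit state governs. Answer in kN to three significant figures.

815 kN (bearing governs)

Bolt shear: A_b = π·24²/4 = 452.4 mm²; R_n = 372 × 452.4 × 8 × 2 / 1000 = 2693 kN → 0.75 × 2693 = 2020 kN.
Bearing (1.2 l_c t F_u ≤ 2.4 d t F_u): upper limit = 2.4·24·6·430 / 1000 = 148.6 kN.
  Edge l_c = 45 − 27/2 = 31.5 → r_n = 97.52 kN; interior l_c = 100 − 27 = 73 → r_n = 148.6 kN.
  R_n,bearing = 2·97.52 + 6·148.6 = 1087 kN → 0.75 × 1087 = 815 kN.
Bearing governs: 815 kN.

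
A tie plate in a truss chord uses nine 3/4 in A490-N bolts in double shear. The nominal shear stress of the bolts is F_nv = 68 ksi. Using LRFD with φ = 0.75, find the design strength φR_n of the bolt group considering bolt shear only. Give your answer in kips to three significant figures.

406 kips

A_b = π × 0.75² / 4 = 0.4418 in².
R_n = F_nv · A_b · n · n_s = 68 × 0.4418 × 9 × 2 = 540.7 kips.
Design strength φR_n = 0.75 × 540.7 = 406 kips.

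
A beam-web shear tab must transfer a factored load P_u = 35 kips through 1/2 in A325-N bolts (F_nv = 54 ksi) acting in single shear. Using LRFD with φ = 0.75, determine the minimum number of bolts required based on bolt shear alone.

5 bolts

A_b = π·0.5²/4 = 0.1963 in².
Per-bolt design strength φR_n = 0.75 × 54 × 0.1963 × 1 = 7.952 kips.
n ≥ 35 / 7.952 = 4.401 → use 5 bolts.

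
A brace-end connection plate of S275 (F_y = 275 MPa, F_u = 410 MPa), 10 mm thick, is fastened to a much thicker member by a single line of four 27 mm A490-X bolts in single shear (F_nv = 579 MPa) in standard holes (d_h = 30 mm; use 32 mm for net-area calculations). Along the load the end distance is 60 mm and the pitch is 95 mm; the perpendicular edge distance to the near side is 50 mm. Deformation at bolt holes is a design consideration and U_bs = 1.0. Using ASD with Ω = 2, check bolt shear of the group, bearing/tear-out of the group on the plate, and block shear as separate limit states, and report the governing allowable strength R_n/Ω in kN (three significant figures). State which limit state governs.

Bolt shear: A_b = π·27²/4 = 572.6 mm²; R_n = 579 × 572.6 × 4 × 1 / 1000 = 1326 kN → 1326 / 2 = 663 kN.
Bearing: edge l_c = 45, r_n = 221.4 kN; interior l_c = 65, r_n = 265.7 kN; R_n = 221.4 + 3·265.7 = 1018 kN → 509 kN.
Block shear: A_gv = 3450, A_nv = 2330, A_nt = 340 mm²; R_n = min(0.6F_uA_nv, 0.6F_yA_gv) + U_bs·F_u·A_nt = 708.6 kN → 354 kN.
Block shear governs: 354 kN.

354 kN (block shear governs)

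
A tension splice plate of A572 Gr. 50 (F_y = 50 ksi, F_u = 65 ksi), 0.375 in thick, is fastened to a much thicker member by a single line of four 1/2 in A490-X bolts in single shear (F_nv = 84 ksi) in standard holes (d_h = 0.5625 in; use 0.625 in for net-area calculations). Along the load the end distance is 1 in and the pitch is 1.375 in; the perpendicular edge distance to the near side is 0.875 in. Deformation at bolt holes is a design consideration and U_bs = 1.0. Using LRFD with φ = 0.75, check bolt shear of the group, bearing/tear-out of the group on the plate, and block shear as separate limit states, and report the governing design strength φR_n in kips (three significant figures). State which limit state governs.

Bolt shear: A_b = π·0.5²/4 = 0.1963 in²; R_n = 84 × 0.1963 × 4 × 1 = 65.97 kips → 0.75 × 65.97 = 49.5 kips.
Bearing: edge l_c = 0.7188, r_n = 21.02 kips; interior l_c = 0.8125, r_n = 23.77 kips; R_n = 21.02 + 3·23.77 = 92.32 kips → 69.2 kips.
Block shear: A_gv = 1.922, A_nv = 1.102, A_nt = 0.2109 in²; R_n = min(0.6F_uA_nv, 0.6F_yA_gv) + U_bs·F_u·A_nt = 56.67 kips → 42.5 kips.
Block shear governs: 42.5 kips.

42.5 kips (block shear governs)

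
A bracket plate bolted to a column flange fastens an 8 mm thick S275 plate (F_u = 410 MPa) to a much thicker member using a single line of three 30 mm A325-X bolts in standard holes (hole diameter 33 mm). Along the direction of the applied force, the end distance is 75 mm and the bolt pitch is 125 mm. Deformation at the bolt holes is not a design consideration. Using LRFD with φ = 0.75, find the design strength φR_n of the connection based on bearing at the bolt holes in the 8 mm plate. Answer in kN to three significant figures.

659 kN

Per bolt r_n = 1.5 l_c t F_u ≤ 3.0 d t F_u; upper limit = 3.0 × 30 × 8 × 410 / 1000 = 295.2 kN.
Edge bolt: l_c = 75 − 33/2 = 58.5 mm → 1.5 × 58.5 × 8 × 410 / 1000 = 287.8 → r_n = 287.8 kN.
Interior bolts: l_c = 125 − 33 = 92 mm → 1.5 × 92 × 8 × 410 / 1000 = 452.6 → r_n = 295.2 kN.
R_n = 1 × 287.8 + 2 × 295.2 = 878.2 kN.
Design strength φR_n = 0.75 × 878.2 = 659 kN.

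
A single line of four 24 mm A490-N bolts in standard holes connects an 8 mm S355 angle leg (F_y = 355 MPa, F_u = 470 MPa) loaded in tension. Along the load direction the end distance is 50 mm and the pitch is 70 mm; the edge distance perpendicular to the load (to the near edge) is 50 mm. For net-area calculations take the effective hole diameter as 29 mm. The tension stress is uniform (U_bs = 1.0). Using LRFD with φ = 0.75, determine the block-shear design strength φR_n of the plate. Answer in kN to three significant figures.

368 kN

Shear plane L_v = 50 + 3·70 = 260 mm; A_gv = 260 × 8 = 2080 mm².
A_nv = (260 − 3.5·29) × 8 = 1268 mm².
A_nt = (50 − 0.5·29) × 8 = 284 mm².
0.6 F_u A_nv = 357.6 kN; 0.6 F_y A_gv = 443 kN → shear rupture governs the shear term.
R_n = 357.6 + 1.0 × 470 × 284 / 1000 = 491.1 kN.
Design strength φR_n = 0.75 × 491.1 = 368 kN.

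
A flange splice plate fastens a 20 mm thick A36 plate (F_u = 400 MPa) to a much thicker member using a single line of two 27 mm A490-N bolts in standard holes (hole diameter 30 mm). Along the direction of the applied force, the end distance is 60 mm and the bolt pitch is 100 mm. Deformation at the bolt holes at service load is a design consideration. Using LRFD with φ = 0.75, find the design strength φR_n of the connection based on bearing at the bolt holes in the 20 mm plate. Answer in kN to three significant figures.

Per bolt r_n = 1.2 l_c t F_u ≤ 2.4 d t F_u; upper limit = 2.4 × 27 × 20 × 400 / 1000 = 518.4 kN.
Edge bolt: l_c = 60 − 30/2 = 45 mm → 1.2 × 45 × 20 × 400 / 1000 = 432 → r_n = 432 kN.
Interior bolts: l_c = 100 − 30 = 70 mm → 1.2 × 70 × 20 × 400 / 1000 = 672 → r_n = 518.4 kN.
R_n = 1 × 432 + 1 × 518.4 = 950.4 kN.
Design strength φR_n = 0.75 × 950.4 = 713 kN.

713 kN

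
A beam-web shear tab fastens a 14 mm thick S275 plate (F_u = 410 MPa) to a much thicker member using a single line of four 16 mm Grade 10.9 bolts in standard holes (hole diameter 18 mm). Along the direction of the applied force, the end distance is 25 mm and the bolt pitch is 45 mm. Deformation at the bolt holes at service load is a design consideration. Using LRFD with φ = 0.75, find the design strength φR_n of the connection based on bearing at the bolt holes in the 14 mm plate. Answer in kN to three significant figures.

Per bolt r_n = 1.2 l_c t F_u ≤ 2.4 d t F_u; upper limit = 2.4 × 16 × 14 × 410 / 1000 = 220.4 kN.
Edge bolt: l_c = 25 − 18/2 = 16 mm → 1.2 × 16 × 14 × 410 / 1000 = 110.2 → r_n = 110.2 kN.
Interior bolts: l_c = 45 − 18 = 27 mm → 1.2 × 27 × 14 × 410 / 1000 = 186 → r_n = 186 kN.
R_n = 1 × 110.2 + 3 × 186 = 668.1 kN.
Design strength φR_n = 0.75 × 668.1 = 501 kN.

501 kN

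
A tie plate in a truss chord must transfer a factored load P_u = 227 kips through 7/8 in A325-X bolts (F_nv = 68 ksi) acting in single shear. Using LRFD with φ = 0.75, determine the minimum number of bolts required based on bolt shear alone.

8 bolts

A_b = π·0.875²/4 = 0.6013 in².
Per-bolt design strength φR_n = 0.75 × 68 × 0.6013 × 1 = 30.67 kips.
n ≥ 227 / 30.67 = 7.402 → use 8 bolts.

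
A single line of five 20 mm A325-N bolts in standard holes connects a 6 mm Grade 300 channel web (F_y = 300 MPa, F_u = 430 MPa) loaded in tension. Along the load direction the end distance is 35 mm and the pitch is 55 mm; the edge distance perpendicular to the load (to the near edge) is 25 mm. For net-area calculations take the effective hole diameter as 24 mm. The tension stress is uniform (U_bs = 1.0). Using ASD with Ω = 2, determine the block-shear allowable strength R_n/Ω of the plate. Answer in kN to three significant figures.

131 kN

Shear plane L_v = 35 + 4·55 = 255 mm; A_gv = 255 × 6 = 1530 mm².
A_nv = (255 − 4.5·24) × 6 = 882 mm².
A_nt = (25 − 0.5·24) × 6 = 78 mm².
0.6 F_u A_nv = 227.6 kN; 0.6 F_y A_gv = 275.4 kN → shear rupture governs the shear term.
R_n = 227.6 + 1.0 × 430 × 78 / 1000 = 261.1 kN.
Allowable strength R_n/Ω = 261.1 / 2 = 131 kN.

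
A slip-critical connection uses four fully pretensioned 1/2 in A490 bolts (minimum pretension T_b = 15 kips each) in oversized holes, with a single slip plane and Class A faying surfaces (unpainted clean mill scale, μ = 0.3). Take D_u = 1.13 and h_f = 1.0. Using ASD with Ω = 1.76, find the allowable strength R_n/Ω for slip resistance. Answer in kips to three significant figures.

R_n = μ · D_u · h_f · T_b · n_s · n_b = 0.3 × 1.13 × 1.0 × 15 × 1 × 4 = 20.34 kips.
Allowable strength R_n/Ω = 20.34 / 1.76 = 11.6 kips.

11.6 kips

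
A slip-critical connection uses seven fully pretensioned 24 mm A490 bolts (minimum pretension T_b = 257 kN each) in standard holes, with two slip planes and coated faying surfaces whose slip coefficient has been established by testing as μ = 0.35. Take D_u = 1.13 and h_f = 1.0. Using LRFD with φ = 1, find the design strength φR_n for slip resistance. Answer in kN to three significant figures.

1420 kN

R_n = μ · D_u · h_f · T_b · n_s · n_b = 0.35 × 1.13 × 1.0 × 257 × 2 × 7 = 1423 kN.
Design strength φR_n = 1 × 1423 = 1420 kN.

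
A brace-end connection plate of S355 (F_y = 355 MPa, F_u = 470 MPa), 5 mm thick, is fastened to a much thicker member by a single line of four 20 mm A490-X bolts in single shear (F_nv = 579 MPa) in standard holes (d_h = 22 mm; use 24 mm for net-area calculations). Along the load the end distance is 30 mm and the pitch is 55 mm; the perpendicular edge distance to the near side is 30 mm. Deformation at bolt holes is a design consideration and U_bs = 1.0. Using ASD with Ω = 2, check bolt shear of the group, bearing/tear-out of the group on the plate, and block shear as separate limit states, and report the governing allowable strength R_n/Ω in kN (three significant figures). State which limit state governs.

99.4 kN (block shear governs)

Bolt shear: A_b = π·20²/4 = 314.2 mm²; R_n = 579 × 314.2 × 4 × 1 / 1000 = 727.6 kN → 727.6 / 2 = 364 kN.
Bearing: edge l_c = 19, r_n = 53.58 kN; interior l_c = 33, r_n = 93.06 kN; R_n = 53.58 + 3·93.06 = 332.8 kN → 166 kN.
Block shear: A_gv = 975, A_nv = 555, A_nt = 90 mm²; R_n = min(0.6F_uA_nv, 0.6F_yA_gv) + U_bs·F_u·A_nt = 198.8 kN → 99.4 kN.
Block shear governs: 99.4 kN.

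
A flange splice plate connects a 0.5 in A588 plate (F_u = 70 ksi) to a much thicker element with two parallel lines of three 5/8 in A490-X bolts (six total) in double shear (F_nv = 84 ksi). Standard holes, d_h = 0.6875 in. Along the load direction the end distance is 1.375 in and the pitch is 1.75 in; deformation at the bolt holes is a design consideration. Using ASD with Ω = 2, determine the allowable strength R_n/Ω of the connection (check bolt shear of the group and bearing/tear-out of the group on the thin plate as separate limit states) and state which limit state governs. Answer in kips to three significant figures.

133 kips (bearing governs)

Bolt shear: A_b = π·0.625²/4 = 0.3068 in²; R_n = 84 × 0.3068 × 6 × 2 = 309.3 kips → 309.3 / 2 = 155 kips.
Bearing (1.2 l_c t F_u ≤ 2.4 d t F_u): upper limit = 2.4·0.625·0.5·70 = 52.5 kips.
  Edge l_c = 1.375 − 0.6875/2 = 1.031 → r_n = 43.31 kips; interior l_c = 1.75 − 0.6875 = 1.062 → r_n = 44.62 kips.
  R_n,bearing = 2·43.31 + 4·44.62 = 265.1 kips → 265.1 / 2 = 133 kips.
Bearing governs: 133 kips.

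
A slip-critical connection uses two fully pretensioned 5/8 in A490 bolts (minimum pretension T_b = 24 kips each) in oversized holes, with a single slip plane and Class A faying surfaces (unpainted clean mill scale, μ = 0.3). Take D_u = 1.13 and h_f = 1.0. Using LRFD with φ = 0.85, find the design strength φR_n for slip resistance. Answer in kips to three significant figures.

R_n = μ · D_u · h_f · T_b · n_s · n_b = 0.3 × 1.13 × 1.0 × 24 × 1 × 2 = 16.27 kips.
Design strength φR_n = 0.85 × 16.27 = 13.8 kips.

13.8 kips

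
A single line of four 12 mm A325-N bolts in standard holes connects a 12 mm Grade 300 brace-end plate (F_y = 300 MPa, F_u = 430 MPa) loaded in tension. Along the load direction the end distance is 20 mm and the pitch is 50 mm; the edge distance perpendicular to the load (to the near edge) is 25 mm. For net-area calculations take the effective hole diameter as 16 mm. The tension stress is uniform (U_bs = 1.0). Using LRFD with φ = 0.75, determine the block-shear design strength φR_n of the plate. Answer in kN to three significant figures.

Shear plane L_v = 20 + 3·50 = 170 mm; A_gv = 170 × 12 = 2040 mm².
A_nv = (170 − 3.5·16) × 12 = 1368 mm².
A_nt = (25 − 0.5·16) × 12 = 204 mm².
0.6 F_u A_nv = 352.9 kN; 0.6 F_y A_gv = 367.2 kN → shear rupture governs the shear term.
R_n = 352.9 + 1.0 × 430 × 204 / 1000 = 440.7 kN.
Design strength φR_n = 0.75 × 440.7 = 330 kN.

330 kN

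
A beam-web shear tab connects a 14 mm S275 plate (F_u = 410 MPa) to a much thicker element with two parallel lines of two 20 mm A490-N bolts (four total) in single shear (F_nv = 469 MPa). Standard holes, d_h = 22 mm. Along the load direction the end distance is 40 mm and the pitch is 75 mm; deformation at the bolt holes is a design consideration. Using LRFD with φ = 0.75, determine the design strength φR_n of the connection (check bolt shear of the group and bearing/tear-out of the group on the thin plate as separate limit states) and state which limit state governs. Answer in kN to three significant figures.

Bolt shear: A_b = π·20²/4 = 314.2 mm²; R_n = 469 × 314.2 × 4 × 1 / 1000 = 589.4 kN → 0.75 × 589.4 = 442 kN.
Bearing (1.2 l_c t F_u ≤ 2.4 d t F_u): upper limit = 2.4·20·14·410 / 1000 = 275.5 kN.
  Edge l_c = 40 − 22/2 = 29 → r_n = 199.8 kN; interior l_c = 75 − 22 = 53 → r_n = 275.5 kN.
  R_n,bearing = 2·199.8 + 2·275.5 = 950.5 kN → 0.75 × 950.5 = 713 kN.
Bolt shear governs: 442 kN.

442 kN (bolt shear governs)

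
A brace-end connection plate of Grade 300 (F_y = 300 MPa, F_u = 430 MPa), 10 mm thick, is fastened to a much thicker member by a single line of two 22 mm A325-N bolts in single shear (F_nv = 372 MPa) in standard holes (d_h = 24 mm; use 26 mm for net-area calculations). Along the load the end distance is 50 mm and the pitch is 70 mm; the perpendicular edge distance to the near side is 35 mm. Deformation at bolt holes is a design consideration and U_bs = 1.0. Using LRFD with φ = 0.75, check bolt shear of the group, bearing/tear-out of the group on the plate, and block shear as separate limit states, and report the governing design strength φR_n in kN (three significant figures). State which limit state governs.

Bolt shear: A_b = π·22²/4 = 380.1 mm²; R_n = 372 × 380.1 × 2 × 1 / 1000 = 282.8 kN → 0.75 × 282.8 = 212 kN.
Bearing: edge l_c = 38, r_n = 196.1 kN; interior l_c = 46, r_n = 227 kN; R_n = 196.1 + 1·227 = 423.1 kN → 317 kN.
Block shear: A_gv = 1200, A_nv = 810, A_nt = 220 mm²; R_n = min(0.6F_uA_nv, 0.6F_yA_gv) + U_bs·F_u·A_nt = 303.6 kN → 228 kN.
Bolt shear governs: 212 kN.

212 kN (bolt shear governs)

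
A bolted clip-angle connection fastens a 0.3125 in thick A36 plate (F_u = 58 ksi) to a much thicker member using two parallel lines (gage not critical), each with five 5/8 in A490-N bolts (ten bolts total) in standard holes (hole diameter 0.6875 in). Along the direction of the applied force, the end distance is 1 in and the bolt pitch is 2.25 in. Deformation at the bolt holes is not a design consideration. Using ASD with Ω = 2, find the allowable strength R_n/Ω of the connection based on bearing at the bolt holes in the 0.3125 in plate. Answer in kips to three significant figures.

Per bolt r_n = 1.5 l_c t F_u ≤ 3.0 d t F_u; upper limit = 3.0 × 0.625 × 0.3125 × 58 = 33.98 kips.
Edge bolt: l_c = 1 − 0.6875/2 = 0.6562 in → 1.5 × 0.6562 × 0.3125 × 58 = 17.84 → r_n = 17.84 kips.
Interior bolts: l_c = 2.25 − 0.6875 = 1.562 in → 1.5 × 1.562 × 0.3125 × 58 = 42.48 → r_n = 33.98 kips.
R_n = 2 × 17.84 + 8 × 33.98 = 307.6 kips.
Allowable strength R_n/Ω = 307.6 / 2 = 154 kips.

154 kips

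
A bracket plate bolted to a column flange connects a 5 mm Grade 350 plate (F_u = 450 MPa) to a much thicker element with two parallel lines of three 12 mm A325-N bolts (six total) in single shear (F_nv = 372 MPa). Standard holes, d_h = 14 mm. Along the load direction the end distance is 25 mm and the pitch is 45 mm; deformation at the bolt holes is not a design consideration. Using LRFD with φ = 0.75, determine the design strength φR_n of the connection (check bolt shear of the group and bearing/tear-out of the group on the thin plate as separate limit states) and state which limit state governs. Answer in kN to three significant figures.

189 kN (bolt shear governs)

Bolt shear: A_b = π·12²/4 = 113.1 mm²; R_n = 372 × 113.1 × 6 × 1 / 1000 = 252.4 kN → 0.75 × 252.4 = 189 kN.
Bearing (1.5 l_c t F_u ≤ 3.0 d t F_u): upper limit = 3.0·12·5·450 / 1000 = 81 kN.
  Edge l_c = 25 − 14/2 = 18 → r_n = 60.75 kN; interior l_c = 45 − 14 = 31 → r_n = 81 kN.
  R_n,bearing = 2·60.75 + 4·81 = 445.5 kN → 0.75 × 445.5 = 334 kN.
Bolt shear governs: 189 kN.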